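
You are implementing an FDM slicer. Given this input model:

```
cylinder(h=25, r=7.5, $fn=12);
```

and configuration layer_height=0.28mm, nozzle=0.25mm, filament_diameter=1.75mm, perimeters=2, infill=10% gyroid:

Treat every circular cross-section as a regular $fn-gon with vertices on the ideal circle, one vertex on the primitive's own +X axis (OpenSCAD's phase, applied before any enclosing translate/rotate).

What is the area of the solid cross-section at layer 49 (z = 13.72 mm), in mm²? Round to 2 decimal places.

168.75 mm²

At z = 13.72 mm: the r=7.5 cylinder contributes a regular 12-gon of circumradius 7.5 (area = (12/2)·7.500²·sin(360°/12) = 168.75 mm²). Overall, the cross-section is a single solid region. Net area = 168.75 mm².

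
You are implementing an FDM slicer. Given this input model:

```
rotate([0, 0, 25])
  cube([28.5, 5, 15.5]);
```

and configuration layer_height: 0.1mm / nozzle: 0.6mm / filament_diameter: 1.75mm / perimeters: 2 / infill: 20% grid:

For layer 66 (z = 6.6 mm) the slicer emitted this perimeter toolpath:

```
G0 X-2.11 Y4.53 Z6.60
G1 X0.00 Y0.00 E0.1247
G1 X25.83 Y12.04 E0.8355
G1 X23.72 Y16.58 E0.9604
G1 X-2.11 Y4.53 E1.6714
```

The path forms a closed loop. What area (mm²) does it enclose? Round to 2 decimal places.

142.55 mm²

Apply the shoelace formula to the sequence of (X, Y) vertices; enclosed area = 142.55 mm².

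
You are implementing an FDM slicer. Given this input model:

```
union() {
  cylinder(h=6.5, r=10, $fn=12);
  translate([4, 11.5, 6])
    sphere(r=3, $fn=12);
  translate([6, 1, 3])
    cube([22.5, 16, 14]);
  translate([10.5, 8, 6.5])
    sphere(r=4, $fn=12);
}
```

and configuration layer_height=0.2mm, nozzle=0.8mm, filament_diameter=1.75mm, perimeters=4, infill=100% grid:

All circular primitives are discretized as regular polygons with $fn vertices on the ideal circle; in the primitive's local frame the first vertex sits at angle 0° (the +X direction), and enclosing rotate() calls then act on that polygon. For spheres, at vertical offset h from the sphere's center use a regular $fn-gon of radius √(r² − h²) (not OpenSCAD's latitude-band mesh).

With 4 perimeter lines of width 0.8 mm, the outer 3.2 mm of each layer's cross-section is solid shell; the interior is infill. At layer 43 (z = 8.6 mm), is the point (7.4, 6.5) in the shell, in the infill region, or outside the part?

shell

At z = 8.6 mm: the cylinder does not reach this height (z outside [0, 6.5]); the sphere at (4, 11.5): section is a regular 12-gon, circumradius = √(r²−h²) = √(3²−2.6²) = 1.497; the cube at (6, 1) (footprint 22.5×16) is included at this height; the sphere at (10.5, 8): section is a regular 12-gon, circumradius = √(r²−h²) = √(4²−2.1²) = 3.404; Taking the union: the regions partially overlap (shared area 34.77 mm²), so overlapping operands fuse into one piece — 2 connected regions. Overall, the cross-section has 2 separate islands. The nearest boundary edge runs (6.00, 1.00)→(6.00, 17.00); distance from the point to it = 1.40 mm. (Shell/infill is judged within the island containing the point — the largest one.) The point is inside the cross-section, 1.40 mm from the nearest boundary — within the 3.2 mm shell band (4 × 0.8).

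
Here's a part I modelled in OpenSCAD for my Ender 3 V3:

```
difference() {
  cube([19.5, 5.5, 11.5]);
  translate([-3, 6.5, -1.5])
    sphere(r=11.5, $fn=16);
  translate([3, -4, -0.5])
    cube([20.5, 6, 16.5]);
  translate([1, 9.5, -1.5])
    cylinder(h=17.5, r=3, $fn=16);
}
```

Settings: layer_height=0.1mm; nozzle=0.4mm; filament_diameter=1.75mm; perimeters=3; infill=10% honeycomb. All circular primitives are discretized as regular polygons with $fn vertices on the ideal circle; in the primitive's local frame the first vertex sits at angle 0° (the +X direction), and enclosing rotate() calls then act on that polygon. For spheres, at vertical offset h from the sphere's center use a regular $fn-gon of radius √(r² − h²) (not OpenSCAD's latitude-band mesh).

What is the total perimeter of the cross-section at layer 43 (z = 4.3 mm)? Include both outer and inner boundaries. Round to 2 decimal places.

At z = 4.3 mm: the 19.5×5.5 cube contributes its full rectangle (perimeter 50.00 mm); the r=11.5 sphere at (-3, 6.5) contributes a regular 16-gon of circumradius √(11.5²−5.8²) = 9.930 (perimeter = 2·16·9.930·sin(180°/16) = 61.99 mm); the cube at (3, -4) (footprint 20.5×6) is included at this height (perimeter 53.00 mm); the cylinder at (1, 9.5): section is a regular 16-gon, circumradius r=3 (perimeter = 2·16·3.000·sin(180°/16) = 18.73 mm); After the difference (first − rest): starting from the 19.5×5.5 cube, the r=11.5 sphere at (-3, 6.5) partially overlaps it — only the 32.30 mm² overlap (of its 301.89 mm²) is removed, clipping the outline; the 20.5×6 cube at (3, -4) partially overlaps it — only the 28.92 mm² overlap (of its 123.00 mm²) is removed, clipping the outline; the r=3 cylinder at (1, 9.5) misses the remaining region (no effect) — boundary = 33.76 mm. Overall, the cross-section is a single solid region. Total boundary length (outer) = 33.76 mm.

33.76 mm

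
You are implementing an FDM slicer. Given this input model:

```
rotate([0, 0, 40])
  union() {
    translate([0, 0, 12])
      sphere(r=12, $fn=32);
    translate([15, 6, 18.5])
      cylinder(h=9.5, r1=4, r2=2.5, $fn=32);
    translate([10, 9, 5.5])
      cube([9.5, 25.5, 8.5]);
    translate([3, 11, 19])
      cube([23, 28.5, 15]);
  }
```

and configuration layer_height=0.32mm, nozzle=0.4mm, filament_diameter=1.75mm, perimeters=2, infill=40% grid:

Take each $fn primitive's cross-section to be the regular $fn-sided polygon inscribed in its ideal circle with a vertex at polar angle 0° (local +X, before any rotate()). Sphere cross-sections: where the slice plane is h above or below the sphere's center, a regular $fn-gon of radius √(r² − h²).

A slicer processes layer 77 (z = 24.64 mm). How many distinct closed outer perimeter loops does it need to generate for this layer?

At z = 24.64 mm: the sphere does not reach this height (|z−center|=12.640 > r=12); the cone at (15, 6) contributes a regular 32-gon of circumradius 3.031 (interpolated between r1=4 and r2=2.5 at t=0.646); the cube at (10, 9) does not reach this height (z outside [5.5, 14]); the cube at (3, 11) (footprint 23×28.5) is included at this height; Combining (union): the 2 present regions are separate (no shared area or edge), so areas and boundary lengths simply add and each stays a separate island — 2 connected regions; (rotated 40° about Z; rotation is an isometry so areas/perimeters/island counts are preserved). The result has 2 disconnected regions.

2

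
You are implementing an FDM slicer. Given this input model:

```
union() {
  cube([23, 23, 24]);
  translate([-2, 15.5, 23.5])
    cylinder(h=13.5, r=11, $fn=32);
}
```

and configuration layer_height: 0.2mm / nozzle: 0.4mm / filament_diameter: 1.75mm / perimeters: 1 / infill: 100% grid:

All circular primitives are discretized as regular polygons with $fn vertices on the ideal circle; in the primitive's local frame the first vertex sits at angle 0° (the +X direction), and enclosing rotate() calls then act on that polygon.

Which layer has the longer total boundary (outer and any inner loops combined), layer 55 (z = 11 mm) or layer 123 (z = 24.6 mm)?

Layer 55 (z = 11): the 23×23 cube contributes its full rectangle (perimeter 92.00 mm); the cylinder at (-2, 15.5) does not reach this height (z outside [23.5, 37]); Merging all regions: only the 23×23 cube is present, so the union is just that shape — boundary = 92.00 mm. So its perimeter = 92.00 mm. Layer 123 (z = 24.6): the cube is absent (z outside [0, 24]); the r=11 cylinder at (-2, 15.5) gives a regular 32-gon of circumradius 11 (constant along its height) (perimeter = 2·32·11.000·sin(180°/32) = 69.00 mm); Merging all regions: only the r=11 cylinder at (-2, 15.5) is present, so the union is just that shape — boundary = 69.00 mm. So its perimeter = 69.00 mm. Layer 55 is larger (92.00 vs 69.00 mm).

layer 55 (z = 11 mm)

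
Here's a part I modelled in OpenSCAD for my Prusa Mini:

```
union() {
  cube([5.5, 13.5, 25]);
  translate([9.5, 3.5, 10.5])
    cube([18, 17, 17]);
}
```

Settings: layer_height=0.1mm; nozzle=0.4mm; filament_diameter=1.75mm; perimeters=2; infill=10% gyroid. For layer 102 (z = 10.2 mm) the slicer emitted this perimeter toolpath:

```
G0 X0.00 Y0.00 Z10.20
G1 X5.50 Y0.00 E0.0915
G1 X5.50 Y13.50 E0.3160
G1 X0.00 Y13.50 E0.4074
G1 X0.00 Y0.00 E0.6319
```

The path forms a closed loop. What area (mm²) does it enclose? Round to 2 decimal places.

Apply the shoelace formula to the sequence of (X, Y) vertices; enclosed area = 74.25 mm².

74.25 mm²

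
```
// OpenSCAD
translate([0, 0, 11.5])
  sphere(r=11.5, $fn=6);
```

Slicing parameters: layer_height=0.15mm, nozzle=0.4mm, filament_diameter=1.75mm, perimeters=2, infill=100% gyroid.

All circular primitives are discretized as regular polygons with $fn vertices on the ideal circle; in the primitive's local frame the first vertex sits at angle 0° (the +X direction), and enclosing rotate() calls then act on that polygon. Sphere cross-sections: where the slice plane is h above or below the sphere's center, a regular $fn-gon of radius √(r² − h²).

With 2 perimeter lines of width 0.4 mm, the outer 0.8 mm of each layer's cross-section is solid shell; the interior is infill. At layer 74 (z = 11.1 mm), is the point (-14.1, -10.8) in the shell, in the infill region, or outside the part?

outside

At z = 11.1 mm: the r=11.5 sphere contributes a regular 6-gon of circumradius √(11.5²−0.4²) = 11.493. Overall, the cross-section is a single solid region. The nearest boundary edge runs (-11.49, 0.00)→(-5.75, -9.95); distance from the point to it = 7.66 mm. The point is not inside any of the regions above, so it lies outside the cross-section (7.66 mm from the nearest boundary).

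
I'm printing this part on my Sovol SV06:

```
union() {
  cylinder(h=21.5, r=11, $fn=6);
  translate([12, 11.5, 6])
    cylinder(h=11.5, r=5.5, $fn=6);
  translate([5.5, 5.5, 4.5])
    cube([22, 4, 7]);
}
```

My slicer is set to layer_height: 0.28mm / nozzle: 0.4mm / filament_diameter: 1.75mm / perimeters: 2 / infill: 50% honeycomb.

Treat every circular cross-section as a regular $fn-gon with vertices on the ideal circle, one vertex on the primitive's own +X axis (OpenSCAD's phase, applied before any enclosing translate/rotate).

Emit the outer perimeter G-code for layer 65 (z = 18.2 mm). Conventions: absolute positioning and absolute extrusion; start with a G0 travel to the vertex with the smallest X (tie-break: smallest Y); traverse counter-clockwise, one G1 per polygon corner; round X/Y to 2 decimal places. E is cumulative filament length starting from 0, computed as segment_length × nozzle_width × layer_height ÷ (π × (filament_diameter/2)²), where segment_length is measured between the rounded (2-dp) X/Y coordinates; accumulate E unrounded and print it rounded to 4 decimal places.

At z = 18.2 mm: the r=11 cylinder contributes a regular 6-gon of circumradius 11; the cylinder at (12, 11.5) does not reach this height (z outside [6, 17.5]); the cube at (5.5, 5.5) does not reach this height (z outside [4.5, 11.5]); Merging all regions: only the r=11 cylinder is present, so the union is just that shape — 1 connected region. The outline is a single polygon with 6 vertices. Extrusion per mm of travel: 0.4 × 0.28 / (π × 0.875²) = 0.046564. Accumulating E over each segment gives final E = 3.0738.

G0 X-11.00 Y0.00 Z18.20
G1 X-5.50 Y-9.53 E0.5124
G1 X5.50 Y-9.53 E1.0246
G1 X11.00 Y0.00 E1.5369
G1 X5.50 Y9.53 E2.0493
G1 X-5.50 Y9.53 E2.5615
G1 X-11.00 Y0.00 E3.0738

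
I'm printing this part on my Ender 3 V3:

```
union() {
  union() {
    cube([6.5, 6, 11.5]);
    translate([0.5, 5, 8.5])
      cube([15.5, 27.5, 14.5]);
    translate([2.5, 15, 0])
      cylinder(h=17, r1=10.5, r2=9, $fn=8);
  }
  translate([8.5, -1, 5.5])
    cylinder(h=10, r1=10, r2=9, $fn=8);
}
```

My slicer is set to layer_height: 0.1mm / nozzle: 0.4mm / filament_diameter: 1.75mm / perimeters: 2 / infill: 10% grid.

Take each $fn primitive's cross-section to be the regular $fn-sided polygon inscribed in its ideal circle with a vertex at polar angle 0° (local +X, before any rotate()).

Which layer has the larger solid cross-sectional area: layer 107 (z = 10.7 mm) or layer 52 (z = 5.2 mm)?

layer 107 (z = 10.7 mm)

Layer 107 (z = 10.7): the cube (footprint 6.5×6) is included at this height (area 39.00 mm²); the cube at (0.5, 5) is present — its section is the full 15.5×27.5 rectangle (area 426.25 mm²); the cone at (2.5, 15): at t=0.629 of its height the radius interpolates to r₁+(r₂−r₁)t = 9.556, giving a regular 8-gon of that circumradius (area = (8/2)·9.556²·sin(360°/8) = 258.28 mm²); Taking the union: the regions partially overlap — summed areas 723.53 mm² minus the doubly-counted overlap 171.71 mm² gives 551.82 mm² — area = 551.82 mm²; the cone at (8.5, -1): at t=0.520 of its height the radius interpolates to r₁+(r₂−r₁)t = 9.480, giving a regular 8-gon of that circumradius (area = (8/2)·9.480²·sin(360°/8) = 254.19 mm²); Combining (union): the regions partially overlap — summed areas 806.01 mm² minus the doubly-counted overlap 58.01 mm² gives 748.00 mm² — area = 748.00 mm². So its area = 748.00 mm². Layer 52 (z = 5.2): the cube (footprint 6.5×6) is included at this height (area 39.00 mm²); the cube at (0.5, 5) is absent (z outside [8.5, 23]); the cone at (2.5, 15): at t=0.306 of its height the radius interpolates to r₁+(r₂−r₁)t = 10.041, giving a regular 8-gon of that circumradius (area = (8/2)·10.041²·sin(360°/8) = 285.18 mm²); Merging all regions: the regions partially overlap — summed areas 324.18 mm² minus the doubly-counted overlap 2.62 mm² gives 321.56 mm² — area = 321.56 mm²; the cone at (8.5, -1) is absent (z outside [5.5, 15.5]); Taking the union: only the result so far is present, so the union is just that shape — area = 321.56 mm². So its area = 321.56 mm². Layer 107 is larger (748.00 vs 321.56 mm²).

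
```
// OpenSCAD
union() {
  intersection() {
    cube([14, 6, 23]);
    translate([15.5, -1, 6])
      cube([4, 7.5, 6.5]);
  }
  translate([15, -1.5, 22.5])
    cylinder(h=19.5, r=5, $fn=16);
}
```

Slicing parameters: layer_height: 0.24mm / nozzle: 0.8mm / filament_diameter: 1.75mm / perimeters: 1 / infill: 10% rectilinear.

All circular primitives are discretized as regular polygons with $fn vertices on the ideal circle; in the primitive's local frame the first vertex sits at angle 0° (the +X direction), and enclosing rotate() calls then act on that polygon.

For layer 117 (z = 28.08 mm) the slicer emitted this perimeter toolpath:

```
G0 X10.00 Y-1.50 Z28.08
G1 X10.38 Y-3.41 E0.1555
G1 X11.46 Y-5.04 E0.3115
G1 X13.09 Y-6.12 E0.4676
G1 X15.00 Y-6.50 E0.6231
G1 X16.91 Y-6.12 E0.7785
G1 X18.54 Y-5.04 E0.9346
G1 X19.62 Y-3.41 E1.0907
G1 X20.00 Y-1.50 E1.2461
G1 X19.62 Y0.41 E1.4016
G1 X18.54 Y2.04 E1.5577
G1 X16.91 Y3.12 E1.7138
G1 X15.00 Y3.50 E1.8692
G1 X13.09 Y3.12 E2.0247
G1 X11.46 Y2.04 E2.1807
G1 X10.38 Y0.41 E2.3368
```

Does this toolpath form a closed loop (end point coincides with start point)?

Start point (G0): (10.00, -1.50). End point (last G1): the path does not return to the start — open.

no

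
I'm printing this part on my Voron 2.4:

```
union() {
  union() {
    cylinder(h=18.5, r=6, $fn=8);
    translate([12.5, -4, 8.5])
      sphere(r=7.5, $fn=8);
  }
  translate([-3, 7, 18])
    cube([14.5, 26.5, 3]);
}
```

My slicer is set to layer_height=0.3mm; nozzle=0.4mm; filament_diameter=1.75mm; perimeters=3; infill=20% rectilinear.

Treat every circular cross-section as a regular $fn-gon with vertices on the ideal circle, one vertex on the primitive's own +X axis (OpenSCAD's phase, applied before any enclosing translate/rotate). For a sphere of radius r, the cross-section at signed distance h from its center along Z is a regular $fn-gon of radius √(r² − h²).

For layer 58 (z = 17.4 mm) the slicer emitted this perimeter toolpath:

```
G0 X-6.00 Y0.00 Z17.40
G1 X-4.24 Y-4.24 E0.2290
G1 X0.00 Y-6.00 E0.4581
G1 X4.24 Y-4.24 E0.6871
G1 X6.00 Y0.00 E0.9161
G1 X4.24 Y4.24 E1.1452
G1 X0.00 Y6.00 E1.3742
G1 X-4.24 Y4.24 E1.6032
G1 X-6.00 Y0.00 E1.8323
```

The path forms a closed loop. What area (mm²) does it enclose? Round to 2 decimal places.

Apply the shoelace formula to the sequence of (X, Y) vertices; enclosed area = 101.76 mm².

101.76 mm²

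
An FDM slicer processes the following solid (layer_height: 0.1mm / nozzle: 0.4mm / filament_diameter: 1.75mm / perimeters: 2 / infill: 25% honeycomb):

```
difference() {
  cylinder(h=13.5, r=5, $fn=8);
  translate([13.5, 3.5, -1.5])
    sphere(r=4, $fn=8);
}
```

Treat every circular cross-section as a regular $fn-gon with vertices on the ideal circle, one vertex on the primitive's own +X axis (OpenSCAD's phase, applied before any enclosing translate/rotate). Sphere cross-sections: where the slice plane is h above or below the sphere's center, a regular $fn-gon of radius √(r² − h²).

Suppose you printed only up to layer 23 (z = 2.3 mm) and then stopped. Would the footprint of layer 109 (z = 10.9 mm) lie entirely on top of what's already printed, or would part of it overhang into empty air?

entirely on top

Compare the two slices. At z = 2.3: the r=5 cylinder gives a regular 8-gon of circumradius 5 (constant along its height) (area = (8/2)·5.000²·sin(360°/8) = 70.71 mm²); the r=4 sphere at (13.5, 3.5) slices to a regular 8-gon of circumradius 1.249 (√(r²−h²) with h=3.8 from center) (area = (8/2)·1.249²·sin(360°/8) = 4.41 mm²); After the difference (first − rest): starting from the r=5 cylinder (70.71 mm²), the r=4 sphere at (13.5, 3.5) misses the remaining region (no effect) — area = 70.71 mm². At z = 10.9: the cylinder: section is a regular 8-gon, circumradius r=5 (area = (8/2)·5.000²·sin(360°/8) = 70.71 mm²); the sphere at (13.5, 3.5) is absent (|z−center|=12.400 > r=4); Taking the first minus the rest: none of the subtracted shapes is present at this height, so the r=5 cylinder is unchanged — area = 70.71 mm². Checking containment: the cross-section at z = 10.9 is a subset of the cross-section at z = 2.3.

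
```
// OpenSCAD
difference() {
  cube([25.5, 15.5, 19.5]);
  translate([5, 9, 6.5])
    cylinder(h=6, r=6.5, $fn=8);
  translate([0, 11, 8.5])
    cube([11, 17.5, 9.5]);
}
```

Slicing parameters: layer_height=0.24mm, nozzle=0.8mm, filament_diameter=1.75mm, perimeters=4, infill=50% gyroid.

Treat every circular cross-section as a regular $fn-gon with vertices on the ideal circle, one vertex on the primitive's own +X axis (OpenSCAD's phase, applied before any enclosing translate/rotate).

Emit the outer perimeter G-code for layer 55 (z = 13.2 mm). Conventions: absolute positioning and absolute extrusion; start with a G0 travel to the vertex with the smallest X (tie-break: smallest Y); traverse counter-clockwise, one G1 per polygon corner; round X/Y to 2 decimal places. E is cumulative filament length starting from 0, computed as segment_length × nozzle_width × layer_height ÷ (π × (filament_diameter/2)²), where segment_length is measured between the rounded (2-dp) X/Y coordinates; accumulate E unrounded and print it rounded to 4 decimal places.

At z = 13.2 mm: the 25.5×15.5 cube contributes its full rectangle; the cylinder at (5, 9) does not reach this height (z outside [6.5, 12.5]); the cube at (0, 11) (footprint 11×17.5) is included at this height; Subtracting the remaining from the first: starting from the 25.5×15.5 cube, the 11×17.5 cube at (0, 11) partially overlaps it — only the 49.50 mm² overlap (of its 192.50 mm²) is removed, clipping the outline — 1 connected region. The outline is a single polygon with 6 vertices. Extrusion per mm of travel: 0.8 × 0.24 / (π × 0.875²) = 0.079824. Accumulating E over each segment gives final E = 6.5456.

G0 X0.00 Y0.00 Z13.20
G1 X25.50 Y0.00 E2.0355
G1 X25.50 Y15.50 E3.2728
G1 X11.00 Y15.50 E4.4302
G1 X11.00 Y11.00 E4.7895
G1 X0.00 Y11.00 E5.6675
G1 X0.00 Y0.00 E6.5456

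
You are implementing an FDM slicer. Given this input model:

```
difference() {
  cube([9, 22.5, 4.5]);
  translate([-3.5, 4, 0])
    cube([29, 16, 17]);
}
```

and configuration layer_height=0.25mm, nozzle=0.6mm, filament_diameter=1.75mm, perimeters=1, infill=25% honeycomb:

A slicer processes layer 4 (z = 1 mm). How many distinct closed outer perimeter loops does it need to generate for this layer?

2

At z = 1 mm: the cube (footprint 9×22.5) is included at this height; the cube at (-3.5, 4) (footprint 29×16) is included at this height; Taking the first minus the rest: starting from the 9×22.5 cube, the 29×16 cube at (-3.5, 4) partially overlaps it — only the 144.00 mm² overlap (of its 464.00 mm²) is removed, clipping the outline — 2 connected regions. The result has 2 disconnected regions.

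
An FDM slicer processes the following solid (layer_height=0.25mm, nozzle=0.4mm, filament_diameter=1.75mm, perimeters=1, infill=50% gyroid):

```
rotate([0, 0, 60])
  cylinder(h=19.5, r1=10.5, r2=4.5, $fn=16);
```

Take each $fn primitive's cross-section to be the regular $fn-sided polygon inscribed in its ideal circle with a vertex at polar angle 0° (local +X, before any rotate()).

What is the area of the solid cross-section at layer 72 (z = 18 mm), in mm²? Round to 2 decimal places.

75.36 mm²

At z = 18 mm: the cone (r1=10.5→r2=4.5) has section circumradius 4.962 here — a regular 16-gon (area = (16/2)·4.962²·sin(360°/16) = 75.36 mm²); (whole slice rotated 60° about Z — lengths, areas and connectivity unchanged). Overall, the cross-section is a single solid region. Net area = 75.36 mm².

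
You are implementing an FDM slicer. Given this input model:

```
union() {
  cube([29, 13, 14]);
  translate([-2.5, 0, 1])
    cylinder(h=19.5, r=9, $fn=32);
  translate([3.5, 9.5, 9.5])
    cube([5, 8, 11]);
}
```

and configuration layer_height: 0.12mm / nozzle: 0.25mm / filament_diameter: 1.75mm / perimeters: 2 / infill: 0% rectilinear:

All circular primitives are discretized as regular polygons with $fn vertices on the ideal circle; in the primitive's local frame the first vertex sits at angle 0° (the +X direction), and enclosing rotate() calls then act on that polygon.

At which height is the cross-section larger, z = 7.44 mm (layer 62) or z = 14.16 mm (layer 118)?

layer 62 (z = 7.44 mm)

Layer 62 (z = 7.44): the 29×13 cube contributes its full rectangle (area 377.00 mm²); the r=9 cylinder at (-2.5, 0) contributes a regular 32-gon of circumradius 9 (area = (32/2)·9.000²·sin(360°/32) = 252.84 mm²); the cube at (3.5, 9.5) does not reach this height (z outside [9.5, 20.5]); Combining (union): the regions partially overlap — summed areas 629.84 mm² minus the doubly-counted overlap 41.07 mm² gives 588.76 mm² — area = 588.76 mm². So its area = 588.76 mm². Layer 118 (z = 14.16): the cube is not intersected at this z (z outside [0, 14]); the cylinder at (-2.5, 0): section is a regular 32-gon, circumradius r=9 (area = (32/2)·9.000²·sin(360°/32) = 252.84 mm²); the 5×8 cube at (3.5, 9.5) contributes its full rectangle (area 40.00 mm²); Taking the union: the 2 present regions are separate (no shared area or edge), so areas and boundary lengths simply add and each stays a separate island — area = 292.84 mm². So its area = 292.84 mm². Layer 62 is larger (588.76 vs 292.84 mm²).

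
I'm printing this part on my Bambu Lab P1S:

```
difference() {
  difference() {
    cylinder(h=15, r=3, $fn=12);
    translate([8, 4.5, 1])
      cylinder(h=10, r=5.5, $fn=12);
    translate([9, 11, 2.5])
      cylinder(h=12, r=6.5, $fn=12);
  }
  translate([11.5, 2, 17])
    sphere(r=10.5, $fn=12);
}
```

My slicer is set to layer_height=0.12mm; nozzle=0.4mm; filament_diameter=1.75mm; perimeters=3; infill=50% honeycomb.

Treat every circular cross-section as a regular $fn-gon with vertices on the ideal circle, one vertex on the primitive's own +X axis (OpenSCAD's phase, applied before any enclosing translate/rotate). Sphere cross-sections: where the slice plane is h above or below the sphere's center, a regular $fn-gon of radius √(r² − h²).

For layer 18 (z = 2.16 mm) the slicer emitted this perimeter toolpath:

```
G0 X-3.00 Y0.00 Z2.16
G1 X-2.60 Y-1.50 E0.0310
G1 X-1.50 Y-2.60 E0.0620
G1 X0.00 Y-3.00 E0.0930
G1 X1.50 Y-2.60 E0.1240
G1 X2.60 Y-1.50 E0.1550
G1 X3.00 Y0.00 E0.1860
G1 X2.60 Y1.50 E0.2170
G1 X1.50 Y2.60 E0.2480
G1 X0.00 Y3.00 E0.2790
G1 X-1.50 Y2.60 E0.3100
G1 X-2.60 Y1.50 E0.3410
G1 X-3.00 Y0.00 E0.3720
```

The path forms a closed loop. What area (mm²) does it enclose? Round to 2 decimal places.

Apply the shoelace formula to the sequence of (X, Y) vertices; enclosed area = 27.02 mm².

27.02 mm²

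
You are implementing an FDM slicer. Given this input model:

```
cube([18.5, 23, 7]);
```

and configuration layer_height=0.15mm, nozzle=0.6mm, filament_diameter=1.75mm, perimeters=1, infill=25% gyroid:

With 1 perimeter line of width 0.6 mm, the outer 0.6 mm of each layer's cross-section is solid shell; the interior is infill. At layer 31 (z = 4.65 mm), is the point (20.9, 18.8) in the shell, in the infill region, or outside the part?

At z = 4.65 mm: the cube (footprint 18.5×23) is included at this height. Overall, the cross-section is a single solid region. The nearest boundary edge runs (18.50, 0.00)→(18.50, 23.00); distance from the point to it = 2.40 mm. The point is not inside any of the regions above, so it lies outside the cross-section (2.40 mm from the nearest boundary).

outside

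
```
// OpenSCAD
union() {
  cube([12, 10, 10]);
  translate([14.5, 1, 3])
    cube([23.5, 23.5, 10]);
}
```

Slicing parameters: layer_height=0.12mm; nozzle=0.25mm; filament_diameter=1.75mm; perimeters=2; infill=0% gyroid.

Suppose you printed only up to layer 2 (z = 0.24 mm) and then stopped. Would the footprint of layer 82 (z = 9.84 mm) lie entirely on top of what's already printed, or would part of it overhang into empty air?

Compare the two slices. At z = 0.24: the cube (footprint 12×10) is included at this height (area 120.00 mm²); the cube at (14.5, 1) does not reach this height (z outside [3, 13]); Combining (union): only the 12×10 cube is present, so the union is just that shape — area = 120.00 mm². At z = 9.84: the 12×10 cube contributes its full rectangle (area 120.00 mm²); the 23.5×23.5 cube at (14.5, 1) contributes its full rectangle (area 552.25 mm²); Combining (union): the 2 present regions are separate (no shared area or edge), so areas and boundary lengths simply add and each stays a separate island — area = 672.25 mm². Checking containment: at z = 9.84 the cross-section extends beyond the z = 0.24 cross-section by about 552.25 mm².

part overhangs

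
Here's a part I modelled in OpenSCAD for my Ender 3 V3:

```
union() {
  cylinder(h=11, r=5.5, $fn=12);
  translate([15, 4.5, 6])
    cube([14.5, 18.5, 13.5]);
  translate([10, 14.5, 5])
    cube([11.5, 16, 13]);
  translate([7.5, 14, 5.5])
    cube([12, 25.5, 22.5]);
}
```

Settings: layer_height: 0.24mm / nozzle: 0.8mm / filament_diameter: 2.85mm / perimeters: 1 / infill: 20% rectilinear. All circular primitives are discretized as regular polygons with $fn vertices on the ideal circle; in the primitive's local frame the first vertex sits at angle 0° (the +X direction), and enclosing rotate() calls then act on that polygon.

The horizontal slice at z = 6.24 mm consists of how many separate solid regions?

2

At z = 6.24 mm: the r=5.5 cylinder contributes a regular 12-gon of circumradius 5.5; the cube at (15, 4.5) is present — its section is the full 14.5×18.5 rectangle; the 11.5×16 cube at (10, 14.5) contributes its full rectangle; the 12×25.5 cube at (7.5, 14) contributes its full rectangle; Combining (union): the regions partially overlap (shared area 209.50 mm²), so overlapping operands fuse into one piece — 2 connected regions. The result has 2 disconnected regions.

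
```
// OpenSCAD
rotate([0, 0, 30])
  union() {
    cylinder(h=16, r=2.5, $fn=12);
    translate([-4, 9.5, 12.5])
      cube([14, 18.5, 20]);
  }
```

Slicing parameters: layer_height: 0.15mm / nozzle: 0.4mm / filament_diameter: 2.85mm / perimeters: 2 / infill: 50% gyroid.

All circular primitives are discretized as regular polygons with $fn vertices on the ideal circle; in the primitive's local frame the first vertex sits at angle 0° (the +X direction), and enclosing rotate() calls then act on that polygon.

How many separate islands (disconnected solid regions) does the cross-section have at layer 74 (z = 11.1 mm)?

1

At z = 11.1 mm: the cylinder: section is a regular 12-gon, circumradius r=2.5; the cube at (-4, 9.5) is absent (z outside [12.5, 32.5]); Taking the union: only the r=2.5 cylinder is present, so the union is just that shape — 1 connected region; (rotated 30° about Z; rotation is an isometry so areas/perimeters/island counts are preserved). Overall, the cross-section is a single solid region. Island count = 1.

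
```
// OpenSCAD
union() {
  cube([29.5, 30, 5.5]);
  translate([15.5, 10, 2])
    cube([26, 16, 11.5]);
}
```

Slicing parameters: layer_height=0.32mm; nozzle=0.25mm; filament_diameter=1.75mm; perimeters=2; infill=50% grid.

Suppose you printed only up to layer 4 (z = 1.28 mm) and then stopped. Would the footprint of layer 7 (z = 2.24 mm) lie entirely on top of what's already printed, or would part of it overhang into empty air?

Compare the two slices. At z = 1.28: the cube is present — its section is the full 29.5×30 rectangle (area 885.00 mm²); the cube at (15.5, 10) is absent (z outside [2, 13.5]); Taking the union: only the 29.5×30 cube is present, so the union is just that shape — area = 885.00 mm². At z = 2.24: the 29.5×30 cube contributes its full rectangle (area 885.00 mm²); the cube at (15.5, 10) (footprint 26×16) is included at this height (area 416.00 mm²); Taking the union: the regions partially overlap — summed areas 1301.00 mm² minus the doubly-counted overlap 224.00 mm² gives 1077.00 mm² — area = 1077.00 mm². Checking containment: at z = 2.24 the cross-section extends beyond the z = 1.28 cross-section by about 192.00 mm².

part overhangs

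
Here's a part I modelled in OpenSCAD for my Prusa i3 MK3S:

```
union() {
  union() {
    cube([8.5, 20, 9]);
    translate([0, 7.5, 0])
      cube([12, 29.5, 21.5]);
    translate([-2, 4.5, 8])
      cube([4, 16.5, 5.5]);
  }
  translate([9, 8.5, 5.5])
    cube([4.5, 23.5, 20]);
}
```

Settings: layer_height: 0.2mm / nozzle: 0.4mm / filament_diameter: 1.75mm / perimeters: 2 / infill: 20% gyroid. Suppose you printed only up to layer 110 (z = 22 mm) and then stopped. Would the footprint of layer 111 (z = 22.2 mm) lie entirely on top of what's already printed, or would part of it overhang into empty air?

entirely on top

Compare the two slices. At z = 22: the cube does not reach this height (z outside [0, 9]); the cube at (0, 7.5) is not intersected at this z (z outside [0, 21.5]); the cube at (-2, 4.5) does not reach this height (z outside [8, 13.5]); Taking the union: nothing is present at this height; the cube at (9, 8.5) is present — its section is the full 4.5×23.5 rectangle (area 105.75 mm²); Taking the union: only the 4.5×23.5 cube at (9, 8.5) is present, so the union is just that shape — area = 105.75 mm². At z = 22.2: the cube is absent (z outside [0, 9]); the cube at (0, 7.5) is not intersected at this z (z outside [0, 21.5]); the cube at (-2, 4.5) is not intersected at this z (z outside [8, 13.5]); Merging all regions: nothing is present at this height; the cube at (9, 8.5) is present — its section is the full 4.5×23.5 rectangle (area 105.75 mm²); Taking the union: only the 4.5×23.5 cube at (9, 8.5) is present, so the union is just that shape — area = 105.75 mm². Checking containment: the cross-section at z = 22.2 is a subset of the cross-section at z = 22.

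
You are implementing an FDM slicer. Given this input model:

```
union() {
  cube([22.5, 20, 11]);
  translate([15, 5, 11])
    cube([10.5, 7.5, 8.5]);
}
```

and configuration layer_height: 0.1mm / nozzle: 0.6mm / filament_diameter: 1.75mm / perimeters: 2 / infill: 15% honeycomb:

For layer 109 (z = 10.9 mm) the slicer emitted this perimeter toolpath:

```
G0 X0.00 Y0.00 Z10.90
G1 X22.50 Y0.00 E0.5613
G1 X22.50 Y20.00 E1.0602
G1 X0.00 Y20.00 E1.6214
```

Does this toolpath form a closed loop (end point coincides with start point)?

Start point (G0): (0.00, 0.00). End point (last G1): the path does not return to the start — open.

no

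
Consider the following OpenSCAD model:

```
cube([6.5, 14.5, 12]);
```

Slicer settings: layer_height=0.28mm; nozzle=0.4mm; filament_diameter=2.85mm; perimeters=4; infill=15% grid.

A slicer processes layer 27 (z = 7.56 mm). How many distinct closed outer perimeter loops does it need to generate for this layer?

1

At z = 7.56 mm: the cube is present — its section is the full 6.5×14.5 rectangle. The result has 1 disconnected region.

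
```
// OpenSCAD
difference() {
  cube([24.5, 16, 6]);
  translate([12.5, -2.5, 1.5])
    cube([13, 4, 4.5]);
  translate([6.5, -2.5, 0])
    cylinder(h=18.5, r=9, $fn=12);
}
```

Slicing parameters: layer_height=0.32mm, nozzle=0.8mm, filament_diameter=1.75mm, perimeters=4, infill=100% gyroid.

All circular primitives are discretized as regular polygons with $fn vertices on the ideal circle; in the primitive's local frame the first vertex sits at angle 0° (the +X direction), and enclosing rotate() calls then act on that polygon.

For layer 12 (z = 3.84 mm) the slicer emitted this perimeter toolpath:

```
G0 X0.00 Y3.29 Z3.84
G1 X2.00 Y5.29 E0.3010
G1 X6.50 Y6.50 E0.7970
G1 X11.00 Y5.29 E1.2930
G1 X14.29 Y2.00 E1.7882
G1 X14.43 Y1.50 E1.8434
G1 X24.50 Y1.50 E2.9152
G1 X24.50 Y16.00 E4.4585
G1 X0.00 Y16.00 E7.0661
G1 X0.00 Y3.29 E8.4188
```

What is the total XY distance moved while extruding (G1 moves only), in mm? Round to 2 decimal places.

79.10 mm

Sum the Euclidean lengths of each G1 segment: total = 79.10 mm.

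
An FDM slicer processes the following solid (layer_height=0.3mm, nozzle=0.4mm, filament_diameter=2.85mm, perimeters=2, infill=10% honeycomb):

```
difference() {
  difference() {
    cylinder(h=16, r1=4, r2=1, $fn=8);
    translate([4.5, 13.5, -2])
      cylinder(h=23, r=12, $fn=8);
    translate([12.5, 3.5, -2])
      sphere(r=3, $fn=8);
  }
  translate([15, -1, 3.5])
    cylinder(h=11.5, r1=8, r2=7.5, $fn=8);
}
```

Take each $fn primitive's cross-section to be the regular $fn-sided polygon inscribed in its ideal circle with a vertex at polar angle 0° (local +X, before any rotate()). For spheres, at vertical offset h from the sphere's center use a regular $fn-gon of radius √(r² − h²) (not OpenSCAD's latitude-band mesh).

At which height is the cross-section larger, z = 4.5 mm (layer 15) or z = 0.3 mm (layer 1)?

Layer 15 (z = 4.5): the cone contributes a regular 8-gon of circumradius 3.156 (interpolated between r1=4 and r2=1 at t=0.281) (area = (8/2)·3.156²·sin(360°/8) = 28.18 mm²); the cylinder at (4.5, 13.5): section is a regular 8-gon, circumradius r=12 (area = (8/2)·12.000²·sin(360°/8) = 407.29 mm²); the sphere at (12.5, 3.5) does not reach this height (|z−center|=6.500 > r=3); Subtracting the remaining from the first: starting from the cone (28.18 mm²), the r=12 cylinder at (4.5, 13.5) misses the remaining region (no effect) — area = 28.18 mm²; the cone at (15, -1) contributes a regular 8-gon of circumradius 7.957 (interpolated between r1=8 and r2=7.5 at t=0.087) (area = (8/2)·7.957²·sin(360°/8) = 179.06 mm²); Subtracting the remaining from the first: starting from that combined region (28.18 mm²), the cone at (15, -1) misses the remaining region (no effect) — area = 28.18 mm². So its area = 28.18 mm². Layer 1 (z = 0.3): the cone contributes a regular 8-gon of circumradius 3.944 (interpolated between r1=4 and r2=1 at t=0.019) (area = (8/2)·3.944²·sin(360°/8) = 43.99 mm²); the r=12 cylinder at (4.5, 13.5) gives a regular 8-gon of circumradius 12 (constant along its height) (area = (8/2)·12.000²·sin(360°/8) = 407.29 mm²); the r=3 sphere at (12.5, 3.5) slices to a regular 8-gon of circumradius 1.926 (√(r²−h²) with h=2.3 from center) (area = (8/2)·1.926²·sin(360°/8) = 10.49 mm²); After the difference (first − rest): starting from the cone (43.99 mm²), the r=12 cylinder at (4.5, 13.5) partially overlaps it — only the 1.90 mm² overlap (of its 407.29 mm²) is removed, clipping the outline; the r=3 sphere at (12.5, 3.5) misses the remaining region (no effect) — area = 42.09 mm²; the cone at (15, -1) is absent (z outside [3.5, 15]); Taking the first minus the rest: none of the subtracted shapes is present at this height, so that combined region is unchanged — area = 42.09 mm². So its area = 42.09 mm². Layer 1 is larger (42.09 vs 28.18 mm²).

layer 1 (z = 0.3 mm)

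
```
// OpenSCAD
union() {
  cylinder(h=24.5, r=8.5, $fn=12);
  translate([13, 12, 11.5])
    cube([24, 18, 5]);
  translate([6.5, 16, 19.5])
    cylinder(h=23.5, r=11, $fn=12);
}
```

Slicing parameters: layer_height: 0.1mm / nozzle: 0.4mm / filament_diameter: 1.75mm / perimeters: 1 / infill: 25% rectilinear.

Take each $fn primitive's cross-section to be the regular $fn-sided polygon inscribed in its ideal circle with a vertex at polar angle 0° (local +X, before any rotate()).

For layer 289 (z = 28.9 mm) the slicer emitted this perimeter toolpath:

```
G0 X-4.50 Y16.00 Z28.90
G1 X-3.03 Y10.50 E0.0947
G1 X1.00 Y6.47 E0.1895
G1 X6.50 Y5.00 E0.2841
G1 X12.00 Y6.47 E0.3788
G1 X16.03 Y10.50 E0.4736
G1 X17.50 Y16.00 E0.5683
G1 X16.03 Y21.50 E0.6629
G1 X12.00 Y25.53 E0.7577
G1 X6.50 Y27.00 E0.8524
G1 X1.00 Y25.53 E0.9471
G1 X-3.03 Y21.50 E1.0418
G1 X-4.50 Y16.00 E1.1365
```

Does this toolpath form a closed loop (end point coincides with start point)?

Start point (G0): (-4.50, 16.00). End point (last G1): the path returns to the start — closed.

yes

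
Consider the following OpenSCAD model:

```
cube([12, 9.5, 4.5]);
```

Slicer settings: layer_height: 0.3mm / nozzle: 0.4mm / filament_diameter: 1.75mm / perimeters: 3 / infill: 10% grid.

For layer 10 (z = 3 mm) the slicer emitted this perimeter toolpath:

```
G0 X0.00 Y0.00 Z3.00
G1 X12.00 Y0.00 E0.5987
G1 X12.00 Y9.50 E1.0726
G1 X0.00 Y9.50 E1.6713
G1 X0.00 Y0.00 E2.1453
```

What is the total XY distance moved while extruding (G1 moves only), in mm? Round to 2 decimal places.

Sum the Euclidean lengths of each G1 segment: total = 43.00 mm.

43.00 mm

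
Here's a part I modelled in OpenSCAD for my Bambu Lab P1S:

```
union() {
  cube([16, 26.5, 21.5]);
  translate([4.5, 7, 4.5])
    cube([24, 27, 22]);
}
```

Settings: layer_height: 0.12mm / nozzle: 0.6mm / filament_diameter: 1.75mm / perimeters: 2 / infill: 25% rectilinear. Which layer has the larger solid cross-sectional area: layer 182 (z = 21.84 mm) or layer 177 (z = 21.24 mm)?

Layer 182 (z = 21.84): the cube is absent (z outside [0, 21.5]); the cube at (4.5, 7) (footprint 24×27) is included at this height (area 648.00 mm²); Taking the union: only the 24×27 cube at (4.5, 7) is present, so the union is just that shape — area = 648.00 mm². So its area = 648.00 mm². Layer 177 (z = 21.24): the cube (footprint 16×26.5) is included at this height (area 424.00 mm²); the cube at (4.5, 7) is present — its section is the full 24×27 rectangle (area 648.00 mm²); Merging all regions: the regions partially overlap — summed areas 1072.00 mm² minus the doubly-counted overlap 224.25 mm² gives 847.75 mm² — area = 847.75 mm². So its area = 847.75 mm². Layer 177 is larger (847.75 vs 648.00 mm²).

layer 177 (z = 21.24 mm)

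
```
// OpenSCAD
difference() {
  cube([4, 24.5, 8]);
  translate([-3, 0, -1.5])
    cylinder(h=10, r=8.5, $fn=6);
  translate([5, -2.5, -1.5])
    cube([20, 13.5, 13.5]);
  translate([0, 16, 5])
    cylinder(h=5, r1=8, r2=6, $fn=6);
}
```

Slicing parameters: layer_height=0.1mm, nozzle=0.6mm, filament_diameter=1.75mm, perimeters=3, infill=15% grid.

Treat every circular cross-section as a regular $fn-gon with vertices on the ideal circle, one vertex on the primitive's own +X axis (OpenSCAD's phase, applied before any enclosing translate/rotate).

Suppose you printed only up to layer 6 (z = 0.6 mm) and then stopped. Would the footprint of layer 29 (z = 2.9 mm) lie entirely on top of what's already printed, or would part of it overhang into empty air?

Compare the two slices. At z = 0.6: the cube (footprint 4×24.5) is included at this height (area 98.00 mm²); the r=8.5 cylinder at (-3, 0) contributes a regular 6-gon of circumradius 8.5 (area = (6/2)·8.500²·sin(360°/6) = 187.71 mm²); the cube at (5, -2.5) (footprint 20×13.5) is included at this height (area 270.00 mm²); the cone at (0, 16) does not reach this height (z outside [5, 10]); Subtracting the remaining from the first: starting from the 4×24.5 cube (98.00 mm²), the r=8.5 cylinder at (-3, 0) partially overlaps it — only the 22.90 mm² overlap (of its 187.71 mm²) is removed, clipping the outline; the 20×13.5 cube at (5, -2.5) misses the remaining region (no effect) — area = 75.10 mm². At z = 2.9: the cube (footprint 4×24.5) is included at this height (area 98.00 mm²); the r=8.5 cylinder at (-3, 0) gives a regular 6-gon of circumradius 8.5 (constant along its height) (area = (6/2)·8.500²·sin(360°/6) = 187.71 mm²); the 20×13.5 cube at (5, -2.5) contributes its full rectangle (area 270.00 mm²); the cone at (0, 16) is not intersected at this z (z outside [5, 10]); After the difference (first − rest): starting from the 4×24.5 cube (98.00 mm²), the r=8.5 cylinder at (-3, 0) partially overlaps it — only the 22.90 mm² overlap (of its 187.71 mm²) is removed, clipping the outline; the 20×13.5 cube at (5, -2.5) misses the remaining region (no effect) — area = 75.10 mm². Checking containment: the cross-section at z = 2.9 is a subset of the cross-section at z = 0.6.

entirely on top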